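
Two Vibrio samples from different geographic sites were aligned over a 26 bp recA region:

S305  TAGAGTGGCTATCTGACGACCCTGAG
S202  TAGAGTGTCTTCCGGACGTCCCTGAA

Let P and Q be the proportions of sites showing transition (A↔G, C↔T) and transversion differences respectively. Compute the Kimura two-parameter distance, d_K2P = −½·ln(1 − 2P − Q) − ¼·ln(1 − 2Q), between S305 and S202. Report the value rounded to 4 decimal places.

The sequences differ at positions 8 (G/T, transversion), 11 (A/T, transversion), 12 (T/C, transition), 14 (T/G, transversion), 19 (A/T, transversion), 26 (G/A, transition).
Of the 6 differences, 2 transitions and 4 transversions over 26 sites: P = 2/26 = 0.076923, Q = 4/26 = 0.153846.
d = −0.5·ln(0.692308) − 0.25·ln(0.692308) = −0.5·(-0.367724) − 0.25·(-0.367724) = 0.2758.

0.2758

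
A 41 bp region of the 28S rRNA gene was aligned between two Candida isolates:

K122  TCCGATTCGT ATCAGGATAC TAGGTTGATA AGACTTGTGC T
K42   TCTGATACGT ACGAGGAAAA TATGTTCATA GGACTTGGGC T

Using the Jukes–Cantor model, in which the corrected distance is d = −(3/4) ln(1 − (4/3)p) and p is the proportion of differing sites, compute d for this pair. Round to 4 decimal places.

Differing sites — 3:C/T; 7:T/A; 12:T/C; 13:C/G; 18:T/A; 20:C/A; 23:G/T; 27:G/C; 31:A/G; 38:T/G.
p = 10/41 = 0.243902.
d = −0.75 · ln(1 − (4/3)·0.243902) = −0.75 · ln(0.674797) = −0.75 · (-0.393343) = 0.2950.

0.2950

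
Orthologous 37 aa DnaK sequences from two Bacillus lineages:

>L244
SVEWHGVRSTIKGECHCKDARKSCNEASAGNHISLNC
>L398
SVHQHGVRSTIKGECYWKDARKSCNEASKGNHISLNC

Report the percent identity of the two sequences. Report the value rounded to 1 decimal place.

Mismatches occur at site 3 (E→H), site 4 (W→Q), site 16 (H→Y), site 17 (C→W), site 29 (A→K).
32 of the 37 sites match, so the percent identity is 32/37 × 100 = 86.5%.

86.5%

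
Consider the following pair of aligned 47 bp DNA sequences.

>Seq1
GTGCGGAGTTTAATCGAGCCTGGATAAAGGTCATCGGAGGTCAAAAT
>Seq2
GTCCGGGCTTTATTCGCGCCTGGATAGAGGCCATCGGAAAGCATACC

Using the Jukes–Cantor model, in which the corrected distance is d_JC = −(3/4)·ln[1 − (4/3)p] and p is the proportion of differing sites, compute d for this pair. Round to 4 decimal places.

0.3451

The sequences differ at positions 3 (G/C), 7 (A/G), 8 (G/C), 13 (A/T), 17 (A/C), 27 (A/G), 31 (T/C), 39 (G/A), 40 (G/A), 41 (T/G), 44 (A/T), 46 (A/C), 47 (T/C).
p = 13/47 = 0.276596.
d = −0.75 · ln(1 − (4/3)·0.276596) = −0.75 · ln(0.631205) = −0.75 · (-0.460125) = 0.3451.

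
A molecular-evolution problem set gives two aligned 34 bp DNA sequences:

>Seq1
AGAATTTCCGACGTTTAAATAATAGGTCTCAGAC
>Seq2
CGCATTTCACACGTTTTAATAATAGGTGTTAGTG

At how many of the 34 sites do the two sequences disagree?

Differing sites — 1:A/C; 3:A/C; 9:C/A; 10:G/C; 17:A/T; 28:C/G; 30:C/T; 33:A/T; 34:C/G.
That gives 9 mismatches out of 34 aligned sites, so the Hamming distance is 9.

9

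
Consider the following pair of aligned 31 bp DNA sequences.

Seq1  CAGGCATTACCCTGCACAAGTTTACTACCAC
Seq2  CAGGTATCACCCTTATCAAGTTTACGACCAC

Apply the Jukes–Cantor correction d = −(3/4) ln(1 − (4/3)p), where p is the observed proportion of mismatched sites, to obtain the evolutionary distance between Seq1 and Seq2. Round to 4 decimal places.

Differing sites — 5:C/T; 8:T/C; 14:G/T; 15:C/A; 16:A/T; 26:T/G.
p = 6/31 = 0.193548.
d = −0.75 · ln(1 − (4/3)·0.193548) = −0.75 · ln(0.741936) = −0.75 · (-0.298492) = 0.2239.

0.2239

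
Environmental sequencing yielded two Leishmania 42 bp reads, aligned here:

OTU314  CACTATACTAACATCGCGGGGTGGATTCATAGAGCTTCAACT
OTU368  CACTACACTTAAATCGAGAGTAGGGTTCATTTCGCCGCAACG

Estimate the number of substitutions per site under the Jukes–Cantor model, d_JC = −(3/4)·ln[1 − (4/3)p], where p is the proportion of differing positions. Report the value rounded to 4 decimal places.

0.4408

The sequences differ at positions 6 (T/C), 10 (A/T), 12 (C/A), 17 (C/A), 19 (G/A), 21 (G/T), 22 (T/A), 25 (A/G), 31 (A/T), 32 (G/T), 33 (A/C), 36 (T/C), 37 (T/G), 42 (T/G).
p = 14/42 = 0.333333.
d = −0.75 · ln(1 − (4/3)·0.333333) = −0.75 · ln(0.555556) = −0.75 · (-0.587786) = 0.4408.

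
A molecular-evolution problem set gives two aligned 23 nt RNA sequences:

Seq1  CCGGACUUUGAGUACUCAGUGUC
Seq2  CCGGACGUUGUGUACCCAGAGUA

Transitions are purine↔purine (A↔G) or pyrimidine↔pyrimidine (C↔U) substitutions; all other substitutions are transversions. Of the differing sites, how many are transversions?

Mismatches occur at site 7 (U/G, transversion), site 11 (A/U, transversion), site 16 (U/C, transition), site 20 (U/A, transversion), site 23 (C/A, transversion).
Of the 5 differences, 1 transition and 4 transversions, so the answer is 4.

4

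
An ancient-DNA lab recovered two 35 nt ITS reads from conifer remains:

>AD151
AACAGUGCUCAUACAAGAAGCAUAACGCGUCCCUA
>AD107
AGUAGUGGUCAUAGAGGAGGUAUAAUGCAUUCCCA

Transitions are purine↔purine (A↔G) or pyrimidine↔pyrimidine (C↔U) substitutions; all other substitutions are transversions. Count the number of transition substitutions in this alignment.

The sequences differ at positions 2 (A/G, transition), 3 (C/U, transition), 8 (C/G, transversion), 14 (C/G, transversion), 16 (A/G, transition), 19 (A/G, transition), 21 (C/U, transition), 26 (C/U, transition), 29 (G/A, transition), 31 (C/U, transition), 34 (U/C, transition).
Of the 11 differences, 9 transitions and 2 transversions, so the answer is 9.

9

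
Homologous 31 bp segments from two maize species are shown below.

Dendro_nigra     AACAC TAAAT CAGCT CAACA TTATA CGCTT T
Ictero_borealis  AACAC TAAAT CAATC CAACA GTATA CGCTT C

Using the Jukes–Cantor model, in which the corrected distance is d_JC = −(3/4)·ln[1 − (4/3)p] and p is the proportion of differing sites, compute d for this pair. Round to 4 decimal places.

Differing sites — 13:G/A; 14:C/T; 15:T/C; 21:T/G; 31:T/C.
p = 5/31 = 0.161290.
d = −0.75 · ln(1 − (4/3)·0.161290) = −0.75 · ln(0.784947) = −0.75 · (-0.242139) = 0.1816.

0.1816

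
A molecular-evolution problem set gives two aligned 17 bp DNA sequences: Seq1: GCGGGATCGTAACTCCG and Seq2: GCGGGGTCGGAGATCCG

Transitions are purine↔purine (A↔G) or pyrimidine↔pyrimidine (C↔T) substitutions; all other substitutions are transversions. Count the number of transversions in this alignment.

Mismatches occur at site 6 (A↔G, transition), site 10 (T↔G, transversion), site 12 (A↔G, transition), site 13 (C↔A, transversion).
Of the 4 differences, 2 transitions and 2 transversions, so the answer is 2.

2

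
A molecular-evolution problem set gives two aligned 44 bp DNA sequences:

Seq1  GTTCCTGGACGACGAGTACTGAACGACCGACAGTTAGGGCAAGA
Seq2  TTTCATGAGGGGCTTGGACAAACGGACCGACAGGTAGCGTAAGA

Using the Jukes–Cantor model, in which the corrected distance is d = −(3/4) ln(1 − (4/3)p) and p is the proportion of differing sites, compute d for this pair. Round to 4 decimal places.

Differing sites — 1:G/T; 5:C/A; 8:G/A; 9:A/G; 10:C/G; 12:A/G; 14:G/T; 15:A/T; 17:T/G; 20:T/A; 21:G/A; 23:A/C; 24:C/G; 34:T/G; 38:G/C; 40:C/T.
p = 16/44 = 0.363636.
d = −0.75 · ln(1 − (4/3)·0.363636) = −0.75 · ln(0.515152) = −0.75 · (-0.663293) = 0.4975.

0.4975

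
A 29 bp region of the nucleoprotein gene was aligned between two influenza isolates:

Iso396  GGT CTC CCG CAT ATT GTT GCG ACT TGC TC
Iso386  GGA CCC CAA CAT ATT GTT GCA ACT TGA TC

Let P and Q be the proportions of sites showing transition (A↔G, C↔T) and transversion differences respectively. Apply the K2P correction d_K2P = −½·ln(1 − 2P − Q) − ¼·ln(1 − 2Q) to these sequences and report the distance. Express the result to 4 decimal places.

0.2437

The sequences differ at positions 3 (T/A, transversion), 5 (T/C, transition), 8 (C/A, transversion), 9 (G/A, transition), 21 (G/A, transition), 27 (C/A, transversion).
Of the 6 differences, 3 transitions and 3 transversions over 29 sites: P = 3/29 = 0.103448, Q = 3/29 = 0.103448.
d = −0.5·ln(0.689656) − 0.25·ln(0.793104) = −0.5·(-0.371562) − 0.25·(-0.231801) = 0.2437.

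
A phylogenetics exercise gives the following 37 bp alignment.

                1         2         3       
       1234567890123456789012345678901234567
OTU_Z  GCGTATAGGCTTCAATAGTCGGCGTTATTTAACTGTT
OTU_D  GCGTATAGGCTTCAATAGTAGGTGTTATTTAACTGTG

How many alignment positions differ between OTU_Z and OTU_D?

3

The sequences differ at positions 20 (C/A), 23 (C/T), 37 (T/G).
That gives 3 mismatches out of 37 aligned sites, so the Hamming distance is 3.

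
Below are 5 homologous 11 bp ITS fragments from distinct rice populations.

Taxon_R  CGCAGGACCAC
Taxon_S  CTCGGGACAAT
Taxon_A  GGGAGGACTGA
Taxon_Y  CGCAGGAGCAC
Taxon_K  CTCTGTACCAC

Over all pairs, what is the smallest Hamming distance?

Pairwise Hamming distances:
  Taxon_R vs Taxon_S: 4
  Taxon_R vs Taxon_A: 5
  Taxon_R vs Taxon_Y: 1
  Taxon_R vs Taxon_K: 3
  Taxon_S vs Taxon_A: 7
  Taxon_S vs Taxon_Y: 5
  Taxon_S vs Taxon_K: 4
  Taxon_A vs Taxon_Y: 6
  Taxon_A vs Taxon_K: 8
  Taxon_Y vs Taxon_K: 4
The smallest is 1, between Taxon_R and Taxon_Y.

1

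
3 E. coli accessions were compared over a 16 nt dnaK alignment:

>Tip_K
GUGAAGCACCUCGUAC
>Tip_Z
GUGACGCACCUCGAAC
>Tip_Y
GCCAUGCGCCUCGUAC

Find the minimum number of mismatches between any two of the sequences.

Pairwise Hamming distances:
  Tip_K vs Tip_Z: 2
  Tip_K vs Tip_Y: 4
  Tip_Z vs Tip_Y: 5
The smallest is 2, between Tip_K and Tip_Z.

2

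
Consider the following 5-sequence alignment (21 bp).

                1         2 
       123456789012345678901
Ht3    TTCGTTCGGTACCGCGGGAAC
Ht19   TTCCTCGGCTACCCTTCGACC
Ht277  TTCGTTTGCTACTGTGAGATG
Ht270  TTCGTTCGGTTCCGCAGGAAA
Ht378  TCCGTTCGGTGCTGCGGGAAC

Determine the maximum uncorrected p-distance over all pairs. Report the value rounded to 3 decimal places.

Pairwise Hamming distances:
  Ht3 vs Ht19: 9
  Ht3 vs Ht277: 7
  Ht3 vs Ht270: 3
  Ht3 vs Ht378: 3
  Ht19 vs Ht277: 9
  Ht19 vs Ht270: 11
  Ht19 vs Ht378: 12
  Ht277 vs Ht270: 9
  Ht277 vs Ht378: 8
  Ht270 vs Ht378: 5
The largest is 12 mismatches, between Ht19 and Ht378; p = 12/21 = 0.571.

0.571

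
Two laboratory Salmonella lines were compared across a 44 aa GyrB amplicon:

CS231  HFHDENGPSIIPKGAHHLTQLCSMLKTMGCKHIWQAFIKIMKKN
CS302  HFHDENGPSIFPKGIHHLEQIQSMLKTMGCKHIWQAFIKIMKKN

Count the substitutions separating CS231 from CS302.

5

Differing sites — 11:I/F; 15:A/I; 19:T/E; 21:L/I; 22:C/Q.
That gives 5 mismatches out of 44 aligned sites, so the Hamming distance is 5.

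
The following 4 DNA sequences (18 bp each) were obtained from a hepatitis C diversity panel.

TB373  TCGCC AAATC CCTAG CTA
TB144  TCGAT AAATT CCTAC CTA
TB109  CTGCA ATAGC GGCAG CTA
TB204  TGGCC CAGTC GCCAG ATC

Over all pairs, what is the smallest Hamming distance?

4

Pairwise Hamming distances:
  TB373 vs TB144: 4
  TB373 vs TB109: 8
  TB373 vs TB204: 7
  TB144 vs TB109: 11
  TB144 vs TB204: 11
  TB109 vs TB204: 10
The smallest is 4, between TB373 and TB144.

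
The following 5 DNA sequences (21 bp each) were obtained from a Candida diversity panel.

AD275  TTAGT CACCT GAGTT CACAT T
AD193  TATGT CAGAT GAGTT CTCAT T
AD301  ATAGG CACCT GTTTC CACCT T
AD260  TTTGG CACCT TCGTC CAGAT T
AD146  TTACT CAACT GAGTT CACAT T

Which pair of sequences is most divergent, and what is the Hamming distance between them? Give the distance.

11

Pairwise Hamming distances:
  AD275 vs AD193: 5
  AD275 vs AD301: 6
  AD275 vs AD260: 6
  AD275 vs AD146: 2
  AD193 vs AD301: 11
  AD193 vs AD260: 9
  AD193 vs AD146: 6
  AD301 vs AD260: 7
  AD301 vs AD146: 8
  AD260 vs AD146: 8
The largest is 11, between AD193 and AD301.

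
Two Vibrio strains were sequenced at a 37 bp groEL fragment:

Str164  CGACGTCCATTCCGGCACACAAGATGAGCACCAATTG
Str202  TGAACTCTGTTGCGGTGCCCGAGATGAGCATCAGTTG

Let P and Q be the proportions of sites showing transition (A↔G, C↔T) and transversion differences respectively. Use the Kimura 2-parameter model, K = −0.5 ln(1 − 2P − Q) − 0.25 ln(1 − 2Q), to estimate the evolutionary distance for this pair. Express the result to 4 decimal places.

0.4498

The sequences differ at positions 1 (C/T, transition), 4 (C/A, transversion), 5 (G/C, transversion), 8 (C/T, transition), 9 (A/G, transition), 12 (C/G, transversion), 16 (C/T, transition), 17 (A/G, transition), 19 (A/C, transversion), 21 (A/G, transition), 31 (C/T, transition), 34 (A/G, transition).
Of the 12 differences, 8 transitions and 4 transversions over 37 sites: P = 8/37 = 0.216216, Q = 4/37 = 0.108108.
d = −0.5·ln(0.459460) − 0.25·ln(0.783784) = −0.5·(-0.777703) − 0.25·(-0.243622) = 0.4498.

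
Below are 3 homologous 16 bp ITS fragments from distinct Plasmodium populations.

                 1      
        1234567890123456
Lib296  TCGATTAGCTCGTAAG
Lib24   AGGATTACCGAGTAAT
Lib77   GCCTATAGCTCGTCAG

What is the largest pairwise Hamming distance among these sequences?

Pairwise Hamming distances:
  Lib296 vs Lib24: 6
  Lib296 vs Lib77: 5
  Lib24 vs Lib77: 10
The largest is 10, between Lib24 and Lib77.

10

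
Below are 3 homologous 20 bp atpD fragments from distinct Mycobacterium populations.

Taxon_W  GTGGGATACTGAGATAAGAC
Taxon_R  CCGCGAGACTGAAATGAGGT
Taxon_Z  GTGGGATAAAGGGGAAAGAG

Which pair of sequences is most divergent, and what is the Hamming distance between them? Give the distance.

13

Pairwise Hamming distances:
  Taxon_W vs Taxon_R: 8
  Taxon_W vs Taxon_Z: 6
  Taxon_R vs Taxon_Z: 13
The largest is 13, between Taxon_R and Taxon_Z.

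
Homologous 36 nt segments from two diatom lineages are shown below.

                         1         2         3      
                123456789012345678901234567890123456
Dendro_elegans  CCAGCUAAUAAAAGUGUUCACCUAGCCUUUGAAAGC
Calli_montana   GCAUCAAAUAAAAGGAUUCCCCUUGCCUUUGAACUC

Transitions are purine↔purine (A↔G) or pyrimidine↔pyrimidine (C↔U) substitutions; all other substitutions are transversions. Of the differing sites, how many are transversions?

8

Mismatches occur at site 1 (C↔G, transversion), site 4 (G↔U, transversion), site 6 (U↔A, transversion), site 15 (U↔G, transversion), site 16 (G↔A, transition), site 20 (A↔C, transversion), site 24 (A↔U, transversion), site 34 (A↔C, transversion), site 35 (G↔U, transversion).
Of the 9 differences, 1 transition and 8 transversions, so the answer is 8.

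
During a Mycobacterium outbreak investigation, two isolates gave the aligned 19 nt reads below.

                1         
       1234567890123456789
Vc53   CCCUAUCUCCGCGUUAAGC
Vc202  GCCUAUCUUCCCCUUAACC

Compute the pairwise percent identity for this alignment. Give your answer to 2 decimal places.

The sequences differ at positions 1 (C/G), 9 (C/U), 11 (G/C), 13 (G/C), 18 (G/C).
14 of the 19 sites match, so the percent identity is 14/19 × 100 = 73.68%.

73.68%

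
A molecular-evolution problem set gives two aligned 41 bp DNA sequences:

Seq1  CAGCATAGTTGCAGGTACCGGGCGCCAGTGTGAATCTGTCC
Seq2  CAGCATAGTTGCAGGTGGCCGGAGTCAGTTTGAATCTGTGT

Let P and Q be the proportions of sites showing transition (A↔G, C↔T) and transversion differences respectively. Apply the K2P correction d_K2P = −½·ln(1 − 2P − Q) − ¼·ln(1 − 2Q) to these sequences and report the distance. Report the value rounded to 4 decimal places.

Mismatches occur at site 17 (A→G, transition), site 18 (C→G, transversion), site 20 (G→C, transversion), site 23 (C→A, transversion), site 25 (C→T, transition), site 30 (G→T, transversion), site 40 (C→G, transversion), site 41 (C→T, transition).
Of the 8 differences, 3 transitions and 5 transversions over 41 sites: P = 3/41 = 0.073171, Q = 5/41 = 0.121951.
d = −0.5·ln(0.731707) − 0.25·ln(0.756098) = −0.5·(-0.312375) − 0.25·(-0.279584) = 0.2261.

0.2261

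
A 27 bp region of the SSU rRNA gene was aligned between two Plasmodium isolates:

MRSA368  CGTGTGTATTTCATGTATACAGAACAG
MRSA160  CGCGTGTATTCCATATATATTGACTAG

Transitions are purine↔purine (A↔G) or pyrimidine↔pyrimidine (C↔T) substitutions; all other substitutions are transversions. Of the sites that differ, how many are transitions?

5

Differing sites — 3:T/C (Ti); 11:T/C (Ti); 15:G/A (Ti); 20:C/T (Ti); 21:A/T (Tv); 24:A/C (Tv); 25:C/T (Ti).
Of the 7 differences, 5 transitions and 2 transversions, so the answer is 5.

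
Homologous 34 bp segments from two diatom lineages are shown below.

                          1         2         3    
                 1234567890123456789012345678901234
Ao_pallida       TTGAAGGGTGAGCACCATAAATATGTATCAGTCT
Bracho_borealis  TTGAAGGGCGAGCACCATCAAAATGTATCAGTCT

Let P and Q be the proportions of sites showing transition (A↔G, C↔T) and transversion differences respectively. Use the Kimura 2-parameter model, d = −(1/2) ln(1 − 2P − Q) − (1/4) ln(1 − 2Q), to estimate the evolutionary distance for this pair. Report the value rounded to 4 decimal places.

Differing sites — 9:T/C (Ti); 19:A/C (Tv); 22:T/A (Tv).
Of the 3 differences, 1 transition and 2 transversions over 34 sites: P = 1/34 = 0.029412, Q = 2/34 = 0.058824.
d = −0.5·ln(0.882352) − 0.25·ln(0.882352) = −0.5·(-0.125164) − 0.25·(-0.125164) = 0.0939.

0.0939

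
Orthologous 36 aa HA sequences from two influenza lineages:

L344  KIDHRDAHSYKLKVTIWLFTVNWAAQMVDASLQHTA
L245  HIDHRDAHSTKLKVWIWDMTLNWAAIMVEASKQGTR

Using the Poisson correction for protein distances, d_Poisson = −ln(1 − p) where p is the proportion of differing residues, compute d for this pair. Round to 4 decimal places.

0.3646

The sequences differ at positions 1 (K/H), 10 (Y/T), 15 (T/W), 18 (L/D), 19 (F/M), 21 (V/L), 26 (Q/I), 29 (D/E), 32 (L/K), 34 (H/G), 36 (A/R).
p = 11/36 = 0.305556.
d = −ln(1 − 0.305556) = −ln(0.694444) = 0.3646.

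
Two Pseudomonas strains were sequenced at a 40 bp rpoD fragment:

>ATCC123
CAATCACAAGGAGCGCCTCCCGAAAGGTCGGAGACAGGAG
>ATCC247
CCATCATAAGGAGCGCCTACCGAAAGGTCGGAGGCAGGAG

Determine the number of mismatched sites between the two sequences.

The sequences differ at positions 2 (A/C), 7 (C/T), 19 (C/A), 34 (A/G).
That gives 4 mismatches out of 40 aligned sites, so the Hamming distance is 4.

4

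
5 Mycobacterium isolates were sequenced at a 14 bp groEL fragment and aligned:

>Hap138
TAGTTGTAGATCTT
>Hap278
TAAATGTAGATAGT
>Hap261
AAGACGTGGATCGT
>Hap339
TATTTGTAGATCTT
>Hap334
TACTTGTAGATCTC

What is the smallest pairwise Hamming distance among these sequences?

1

Pairwise Hamming distances:
  Hap138 vs Hap278: 4
  Hap138 vs Hap261: 5
  Hap138 vs Hap339: 1
  Hap138 vs Hap334: 2
  Hap278 vs Hap261: 5
  Hap278 vs Hap339: 4
  Hap278 vs Hap334: 5
  Hap261 vs Hap339: 6
  Hap261 vs Hap334: 7
  Hap339 vs Hap334: 2
The smallest is 1, between Hap138 and Hap339.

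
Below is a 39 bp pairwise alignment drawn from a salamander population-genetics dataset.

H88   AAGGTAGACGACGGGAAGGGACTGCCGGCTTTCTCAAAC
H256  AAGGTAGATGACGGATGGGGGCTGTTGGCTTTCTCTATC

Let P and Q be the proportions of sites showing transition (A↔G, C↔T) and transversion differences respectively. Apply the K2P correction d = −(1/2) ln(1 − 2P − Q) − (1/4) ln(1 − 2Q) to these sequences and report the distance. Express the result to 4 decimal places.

Differing sites — 9:C/T (Ti); 15:G/A (Ti); 16:A/T (Tv); 17:A/G (Ti); 21:A/G (Ti); 25:C/T (Ti); 26:C/T (Ti); 36:A/T (Tv); 38:A/T (Tv).
Of the 9 differences, 6 transitions and 3 transversions over 39 sites: P = 6/39 = 0.153846, Q = 3/39 = 0.076923.
d = −0.5·ln(0.615385) − 0.25·ln(0.846154) = −0.5·(-0.485507) − 0.25·(-0.167054) = 0.2845.

0.2845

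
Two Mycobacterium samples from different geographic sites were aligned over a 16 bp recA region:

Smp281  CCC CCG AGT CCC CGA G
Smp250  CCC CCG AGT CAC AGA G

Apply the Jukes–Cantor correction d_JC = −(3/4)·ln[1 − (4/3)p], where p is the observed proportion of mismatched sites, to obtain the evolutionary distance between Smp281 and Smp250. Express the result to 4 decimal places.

0.1367

Differing sites — 11:C/A; 13:C/A.
p = 2/16 = 0.125000.
d = −0.75 · ln(1 − (4/3)·0.125000) = −0.75 · ln(0.833333) = −0.75 · (-0.182322) = 0.1367.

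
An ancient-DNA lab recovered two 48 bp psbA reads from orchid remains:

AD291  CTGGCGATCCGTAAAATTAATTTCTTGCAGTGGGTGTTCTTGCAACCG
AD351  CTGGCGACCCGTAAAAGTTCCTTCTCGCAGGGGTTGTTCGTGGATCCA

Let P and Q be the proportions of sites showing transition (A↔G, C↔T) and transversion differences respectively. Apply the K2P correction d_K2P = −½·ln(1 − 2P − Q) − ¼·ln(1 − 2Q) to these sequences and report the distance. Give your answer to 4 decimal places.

0.3041

Mismatches occur at site 8 (T/C, transition), site 17 (T/G, transversion), site 19 (A/T, transversion), site 20 (A/C, transversion), site 21 (T/C, transition), site 26 (T/C, transition), site 31 (T/G, transversion), site 34 (G/T, transversion), site 40 (T/G, transversion), site 43 (C/G, transversion), site 45 (A/T, transversion), site 48 (G/A, transition).
Of the 12 differences, 4 transitions and 8 transversions over 48 sites: P = 4/48 = 0.083333, Q = 8/48 = 0.166667.
d = −0.5·ln(0.666667) − 0.25·ln(0.666666) = −0.5·(-0.405465) − 0.25·(-0.405466) = 0.3041.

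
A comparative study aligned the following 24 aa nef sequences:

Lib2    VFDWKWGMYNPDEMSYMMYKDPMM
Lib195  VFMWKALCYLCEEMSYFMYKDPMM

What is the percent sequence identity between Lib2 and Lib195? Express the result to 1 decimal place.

Mismatches occur at site 3 (D/M), site 6 (W/A), site 7 (G/L), site 8 (M/C), site 10 (N/L), site 11 (P/C), site 12 (D/E), site 17 (M/F).
16 of the 24 sites match, so the percent identity is 16/24 × 100 = 66.7%.

66.7%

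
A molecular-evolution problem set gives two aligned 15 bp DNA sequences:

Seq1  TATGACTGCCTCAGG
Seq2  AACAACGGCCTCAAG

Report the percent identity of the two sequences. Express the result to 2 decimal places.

The sequences differ at positions 1 (T/A), 3 (T/C), 4 (G/A), 7 (T/G), 14 (G/A).
10 of the 15 sites match, so the percent identity is 10/15 × 100 = 66.67%.

66.67%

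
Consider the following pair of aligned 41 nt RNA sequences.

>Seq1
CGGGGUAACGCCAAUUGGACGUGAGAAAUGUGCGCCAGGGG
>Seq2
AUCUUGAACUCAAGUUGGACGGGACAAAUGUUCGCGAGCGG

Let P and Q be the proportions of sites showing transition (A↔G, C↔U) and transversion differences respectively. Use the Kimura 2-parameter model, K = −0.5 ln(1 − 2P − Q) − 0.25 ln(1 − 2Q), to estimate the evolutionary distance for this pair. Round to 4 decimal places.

0.4791

Differing sites — 1:C/A (Tv); 2:G/U (Tv); 3:G/C (Tv); 4:G/U (Tv); 5:G/U (Tv); 6:U/G (Tv); 10:G/U (Tv); 12:C/A (Tv); 14:A/G (Ti); 22:U/G (Tv); 25:G/C (Tv); 32:G/U (Tv); 36:C/G (Tv); 39:G/C (Tv).
Of the 14 differences, 1 transition and 13 transversions over 41 sites: P = 1/41 = 0.024390, Q = 13/41 = 0.317073.
d = −0.5·ln(0.634147) − 0.25·ln(0.365854) = −0.5·(-0.455474) − 0.25·(-1.005521) = 0.4791.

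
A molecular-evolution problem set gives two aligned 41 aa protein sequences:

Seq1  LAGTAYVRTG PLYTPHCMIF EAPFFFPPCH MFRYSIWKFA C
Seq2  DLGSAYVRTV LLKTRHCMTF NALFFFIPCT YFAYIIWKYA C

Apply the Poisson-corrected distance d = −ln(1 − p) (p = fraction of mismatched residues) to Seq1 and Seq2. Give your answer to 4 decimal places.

0.4947

Differing sites — 1:L/D; 2:A/L; 4:T/S; 10:G/V; 11:P/L; 13:Y/K; 15:P/R; 19:I/T; 21:E/N; 23:P/L; 27:P/I; 30:H/T; 31:M/Y; 33:R/A; 35:S/I; 39:F/Y.
p = 16/41 = 0.390244.
d = −ln(1 − 0.390244) = −ln(0.609756) = 0.4947.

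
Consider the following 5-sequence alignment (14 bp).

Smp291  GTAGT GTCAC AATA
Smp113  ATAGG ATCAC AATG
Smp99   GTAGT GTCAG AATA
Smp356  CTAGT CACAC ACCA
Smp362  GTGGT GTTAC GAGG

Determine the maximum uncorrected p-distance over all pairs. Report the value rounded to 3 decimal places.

Pairwise Hamming distances:
  Smp291 vs Smp113: 4
  Smp291 vs Smp99: 1
  Smp291 vs Smp356: 5
  Smp291 vs Smp362: 5
  Smp113 vs Smp99: 5
  Smp113 vs Smp356: 7
  Smp113 vs Smp362: 7
  Smp99 vs Smp356: 6
  Smp99 vs Smp362: 6
  Smp356 vs Smp362: 9
The largest is 9 mismatches, between Smp356 and Smp362; p = 9/14 = 0.643.

0.643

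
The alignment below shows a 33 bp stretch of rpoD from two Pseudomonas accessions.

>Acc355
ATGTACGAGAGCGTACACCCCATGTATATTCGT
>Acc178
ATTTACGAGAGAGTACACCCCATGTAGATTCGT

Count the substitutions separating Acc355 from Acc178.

3

The sequences differ at positions 3 (G/T), 12 (C/A), 27 (T/G).
That gives 3 mismatches out of 33 aligned sites, so the Hamming distance is 3.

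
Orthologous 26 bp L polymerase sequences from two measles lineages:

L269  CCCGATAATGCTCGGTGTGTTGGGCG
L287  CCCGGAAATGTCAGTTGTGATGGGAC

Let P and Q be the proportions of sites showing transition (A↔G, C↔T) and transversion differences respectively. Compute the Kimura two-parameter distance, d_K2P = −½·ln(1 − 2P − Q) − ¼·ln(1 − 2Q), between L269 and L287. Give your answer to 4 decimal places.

Differing sites — 5:A/G (Ti); 6:T/A (Tv); 11:C/T (Ti); 12:T/C (Ti); 13:C/A (Tv); 15:G/T (Tv); 20:T/A (Tv); 25:C/A (Tv); 26:G/C (Tv).
Of the 9 differences, 3 transitions and 6 transversions over 26 sites: P = 3/26 = 0.115385, Q = 6/26 = 0.230769.
d = −0.5·ln(0.538461) − 0.25·ln(0.538462) = −0.5·(-0.619040) − 0.25·(-0.619038) = 0.4643.

0.4643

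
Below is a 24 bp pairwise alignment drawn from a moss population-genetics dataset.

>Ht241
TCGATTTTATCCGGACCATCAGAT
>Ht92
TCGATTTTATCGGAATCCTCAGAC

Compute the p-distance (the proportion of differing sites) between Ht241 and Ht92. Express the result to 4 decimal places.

0.2083

The sequences differ at positions 12 (C/G), 14 (G/A), 16 (C/T), 18 (A/C), 24 (T/C).
There are 5 differences over 24 sites, so p = 5/24 = 0.2083.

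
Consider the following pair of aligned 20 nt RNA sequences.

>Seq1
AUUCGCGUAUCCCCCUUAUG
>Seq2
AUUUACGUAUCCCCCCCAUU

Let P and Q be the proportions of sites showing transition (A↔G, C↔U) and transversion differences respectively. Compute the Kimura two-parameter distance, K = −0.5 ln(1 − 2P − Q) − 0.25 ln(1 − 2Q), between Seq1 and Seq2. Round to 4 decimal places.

0.3253

Mismatches occur at site 4 (C→U, transition), site 5 (G→A, transition), site 16 (U→C, transition), site 17 (U→C, transition), site 20 (G→U, transversion).
Of the 5 differences, 4 transitions and 1 transversion over 20 sites: P = 4/20 = 0.200000, Q = 1/20 = 0.050000.
d = −0.5·ln(0.550000) − 0.25·ln(0.900000) = −0.5·(-0.597837) − 0.25·(-0.105361) = 0.3253.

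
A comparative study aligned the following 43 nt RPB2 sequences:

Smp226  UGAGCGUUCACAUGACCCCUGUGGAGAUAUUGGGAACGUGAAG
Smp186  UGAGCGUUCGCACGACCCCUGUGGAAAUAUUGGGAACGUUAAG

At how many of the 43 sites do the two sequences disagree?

4

Differing sites — 10:A/G; 13:U/C; 26:G/A; 40:G/U.
That gives 4 mismatches out of 43 aligned sites, so the Hamming distance is 4.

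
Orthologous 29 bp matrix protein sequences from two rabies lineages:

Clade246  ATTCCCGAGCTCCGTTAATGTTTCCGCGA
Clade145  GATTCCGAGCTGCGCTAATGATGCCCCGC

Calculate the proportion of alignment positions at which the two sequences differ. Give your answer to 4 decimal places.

Differing sites — 1:A/G; 2:T/A; 4:C/T; 12:C/G; 15:T/C; 21:T/A; 23:T/G; 26:G/C; 29:A/C.
There are 9 differences over 29 sites, so p = 9/29 = 0.3103.

0.3103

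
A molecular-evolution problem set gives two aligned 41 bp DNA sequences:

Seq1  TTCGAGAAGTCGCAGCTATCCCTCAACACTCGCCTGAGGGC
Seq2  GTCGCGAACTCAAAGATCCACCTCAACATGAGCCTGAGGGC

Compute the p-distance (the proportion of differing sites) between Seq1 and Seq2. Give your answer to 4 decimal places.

The sequences differ at positions 1 (T/G), 5 (A/C), 9 (G/C), 12 (G/A), 13 (C/A), 16 (C/A), 18 (A/C), 19 (T/C), 20 (C/A), 29 (C/T), 30 (T/G), 31 (C/A).
There are 12 differences over 41 sites, so p = 12/41 = 0.2927.

0.2927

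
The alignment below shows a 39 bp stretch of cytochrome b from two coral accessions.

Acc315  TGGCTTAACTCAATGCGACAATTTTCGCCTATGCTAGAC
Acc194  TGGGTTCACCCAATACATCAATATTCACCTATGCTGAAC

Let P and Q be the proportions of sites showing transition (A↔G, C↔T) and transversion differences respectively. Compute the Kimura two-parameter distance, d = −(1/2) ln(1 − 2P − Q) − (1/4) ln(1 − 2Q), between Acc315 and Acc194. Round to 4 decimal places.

Mismatches occur at site 4 (C/G, transversion), site 7 (A/C, transversion), site 10 (T/C, transition), site 15 (G/A, transition), site 17 (G/A, transition), site 18 (A/T, transversion), site 23 (T/A, transversion), site 27 (G/A, transition), site 36 (A/G, transition), site 37 (G/A, transition).
Of the 10 differences, 6 transitions and 4 transversions over 39 sites: P = 6/39 = 0.153846, Q = 4/39 = 0.102564.
d = −0.5·ln(0.589744) − 0.25·ln(0.794872) = −0.5·(-0.528067) − 0.25·(-0.229574) = 0.3214.

0.3214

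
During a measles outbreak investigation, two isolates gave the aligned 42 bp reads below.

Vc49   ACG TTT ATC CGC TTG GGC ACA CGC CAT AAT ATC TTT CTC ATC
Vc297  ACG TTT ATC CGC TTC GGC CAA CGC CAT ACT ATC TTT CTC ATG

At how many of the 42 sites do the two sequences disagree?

Mismatches occur at site 15 (G→C), site 19 (A→C), site 20 (C→A), site 29 (A→C), site 42 (C→G).
That gives 5 mismatches out of 42 aligned sites, so the Hamming distance is 5.

5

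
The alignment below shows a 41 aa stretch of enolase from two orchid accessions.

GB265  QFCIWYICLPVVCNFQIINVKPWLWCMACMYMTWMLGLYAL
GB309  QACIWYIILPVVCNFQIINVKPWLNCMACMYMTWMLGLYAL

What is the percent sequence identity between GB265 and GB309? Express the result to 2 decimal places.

92.68%

Mismatches occur at site 2 (F↔A), site 8 (C↔I), site 25 (W↔N).
38 of the 41 sites match, so the percent identity is 38/41 × 100 = 92.68%.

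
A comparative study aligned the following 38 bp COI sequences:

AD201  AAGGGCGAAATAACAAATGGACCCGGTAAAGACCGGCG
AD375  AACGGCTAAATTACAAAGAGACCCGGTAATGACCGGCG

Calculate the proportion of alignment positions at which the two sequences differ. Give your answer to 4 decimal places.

Mismatches occur at site 3 (G→C), site 7 (G→T), site 12 (A→T), site 18 (T→G), site 19 (G→A), site 30 (A→T).
There are 6 differences over 38 sites, so p = 6/38 = 0.1579.

0.1579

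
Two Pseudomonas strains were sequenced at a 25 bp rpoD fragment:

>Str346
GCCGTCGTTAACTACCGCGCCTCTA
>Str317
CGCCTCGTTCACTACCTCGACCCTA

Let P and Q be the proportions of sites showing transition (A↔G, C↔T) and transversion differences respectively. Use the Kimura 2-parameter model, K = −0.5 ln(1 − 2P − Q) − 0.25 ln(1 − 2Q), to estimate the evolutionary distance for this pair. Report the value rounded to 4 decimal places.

Differing sites — 1:G/C (Tv); 2:C/G (Tv); 4:G/C (Tv); 10:A/C (Tv); 17:G/T (Tv); 20:C/A (Tv); 22:T/C (Ti).
Of the 7 differences, 1 transition and 6 transversions over 25 sites: P = 1/25 = 0.040000, Q = 6/25 = 0.240000.
d = −0.5·ln(0.680000) − 0.25·ln(0.520000) = −0.5·(-0.385662) − 0.25·(-0.653926) = 0.3563.

0.3563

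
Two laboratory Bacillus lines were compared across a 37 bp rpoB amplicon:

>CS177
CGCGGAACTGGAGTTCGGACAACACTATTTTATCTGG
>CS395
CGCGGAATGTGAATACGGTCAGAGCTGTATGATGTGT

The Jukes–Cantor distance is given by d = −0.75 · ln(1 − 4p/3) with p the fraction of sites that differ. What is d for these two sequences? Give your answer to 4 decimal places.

0.5266

Mismatches occur at site 8 (C↔T), site 9 (T↔G), site 10 (G↔T), site 13 (G↔A), site 15 (T↔A), site 19 (A↔T), site 22 (A↔G), site 23 (C↔A), site 24 (A↔G), site 27 (A↔G), site 29 (T↔A), site 31 (T↔G), site 34 (C↔G), site 37 (G↔T).
p = 14/37 = 0.378378.
d = −0.75 · ln(1 − (4/3)·0.378378) = −0.75 · ln(0.495496) = −0.75 · (-0.702196) = 0.5266.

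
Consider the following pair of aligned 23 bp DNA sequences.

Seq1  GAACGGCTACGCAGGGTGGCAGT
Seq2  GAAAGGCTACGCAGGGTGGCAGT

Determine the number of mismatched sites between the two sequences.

1

A single mismatch occurs at site 4 (C/A).
That gives 1 mismatch out of 23 aligned sites, so the Hamming distance is 1.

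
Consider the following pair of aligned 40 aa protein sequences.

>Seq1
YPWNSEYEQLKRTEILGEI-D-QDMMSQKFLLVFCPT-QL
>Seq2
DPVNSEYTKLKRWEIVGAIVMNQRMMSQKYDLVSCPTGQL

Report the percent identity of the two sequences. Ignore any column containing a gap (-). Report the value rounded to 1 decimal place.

67.6%

Excluding the 3 gap columns leaves 37 comparable sites.
Differing sites — 1:Y/D; 3:W/V; 8:E/T; 9:Q/K; 13:T/W; 16:L/V; 18:E/A; 21:D/M; 24:D/R; 30:F/Y; 31:L/D; 34:F/S.
25 of the 37 comparable sites match, so the percent identity is 25/37 × 100 = 67.6%.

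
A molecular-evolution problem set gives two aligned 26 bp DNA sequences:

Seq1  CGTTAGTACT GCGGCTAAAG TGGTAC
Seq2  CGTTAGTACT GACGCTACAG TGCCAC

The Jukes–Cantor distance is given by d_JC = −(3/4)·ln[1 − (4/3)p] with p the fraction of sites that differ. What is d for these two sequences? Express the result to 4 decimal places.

Differing sites — 12:C/A; 13:G/C; 18:A/C; 23:G/C; 24:T/C.
p = 5/26 = 0.192308.
d = −0.75 · ln(1 − (4/3)·0.192308) = −0.75 · ln(0.743589) = −0.75 · (-0.296267) = 0.2222.

0.2222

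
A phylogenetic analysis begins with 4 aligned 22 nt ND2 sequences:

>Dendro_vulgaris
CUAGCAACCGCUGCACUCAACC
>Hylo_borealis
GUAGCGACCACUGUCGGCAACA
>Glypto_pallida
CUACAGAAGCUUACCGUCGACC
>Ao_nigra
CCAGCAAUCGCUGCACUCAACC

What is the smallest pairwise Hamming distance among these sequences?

Pairwise Hamming distances:
  Dendro_vulgaris vs Hylo_borealis: 8
  Dendro_vulgaris vs Glypto_pallida: 11
  Dendro_vulgaris vs Ao_nigra: 2
  Hylo_borealis vs Glypto_pallida: 12
  Hylo_borealis vs Ao_nigra: 10
  Glypto_pallida vs Ao_nigra: 12
The smallest is 2, between Dendro_vulgaris and Ao_nigra.

2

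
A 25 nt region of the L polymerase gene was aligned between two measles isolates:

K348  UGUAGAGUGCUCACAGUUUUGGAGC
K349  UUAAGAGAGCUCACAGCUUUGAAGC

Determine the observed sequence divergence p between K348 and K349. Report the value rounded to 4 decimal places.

0.2000

Mismatches occur at site 2 (G→U), site 3 (U→A), site 8 (U→A), site 17 (U→C), site 22 (G→A).
There are 5 differences over 25 sites, so p = 5/25 = 0.2000.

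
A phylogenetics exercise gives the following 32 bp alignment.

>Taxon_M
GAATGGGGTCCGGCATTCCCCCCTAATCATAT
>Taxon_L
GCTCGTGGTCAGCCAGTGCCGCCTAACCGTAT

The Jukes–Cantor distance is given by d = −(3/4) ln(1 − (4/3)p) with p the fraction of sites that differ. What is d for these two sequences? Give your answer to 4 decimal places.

0.4598

Differing sites — 2:A/C; 3:A/T; 4:T/C; 6:G/T; 11:C/A; 13:G/C; 16:T/G; 18:C/G; 21:C/G; 27:T/C; 29:A/G.
p = 11/32 = 0.343750.
d = −0.75 · ln(1 − (4/3)·0.343750) = −0.75 · ln(0.541667) = −0.75 · (-0.613104) = 0.4598.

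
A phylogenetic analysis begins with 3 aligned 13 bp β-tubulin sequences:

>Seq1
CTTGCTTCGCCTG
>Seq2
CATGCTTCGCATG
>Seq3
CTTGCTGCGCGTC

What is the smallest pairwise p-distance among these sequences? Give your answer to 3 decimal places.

0.154

Pairwise Hamming distances:
  Seq1 vs Seq2: 2
  Seq1 vs Seq3: 3
  Seq2 vs Seq3: 4
The smallest is 2 mismatches, between Seq1 and Seq2; p = 2/13 = 0.154.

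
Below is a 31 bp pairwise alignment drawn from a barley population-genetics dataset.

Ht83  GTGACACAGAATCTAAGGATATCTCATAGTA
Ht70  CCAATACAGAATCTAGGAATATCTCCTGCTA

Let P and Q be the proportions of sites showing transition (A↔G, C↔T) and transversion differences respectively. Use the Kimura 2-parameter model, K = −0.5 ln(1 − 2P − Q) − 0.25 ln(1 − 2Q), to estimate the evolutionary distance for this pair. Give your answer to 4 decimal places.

Mismatches occur at site 1 (G/C, transversion), site 2 (T/C, transition), site 3 (G/A, transition), site 5 (C/T, transition), site 16 (A/G, transition), site 18 (G/A, transition), site 26 (A/C, transversion), site 28 (A/G, transition), site 29 (G/C, transversion).
Of the 9 differences, 6 transitions and 3 transversions over 31 sites: P = 6/31 = 0.193548, Q = 3/31 = 0.096774.
d = −0.5·ln(0.516130) − 0.25·ln(0.806452) = −0.5·(-0.661397) − 0.25·(-0.215111) = 0.3845.

0.3845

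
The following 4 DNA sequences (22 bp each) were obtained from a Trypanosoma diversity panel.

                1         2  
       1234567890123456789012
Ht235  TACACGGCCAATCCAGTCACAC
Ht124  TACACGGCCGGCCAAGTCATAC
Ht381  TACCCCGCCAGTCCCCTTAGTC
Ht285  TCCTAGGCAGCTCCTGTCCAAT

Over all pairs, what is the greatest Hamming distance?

14

Pairwise Hamming distances:
  Ht235 vs Ht124: 5
  Ht235 vs Ht381: 8
  Ht235 vs Ht285: 10
  Ht124 vs Ht381: 10
  Ht124 vs Ht285: 11
  Ht381 vs Ht285: 14
The largest is 14, between Ht381 and Ht285.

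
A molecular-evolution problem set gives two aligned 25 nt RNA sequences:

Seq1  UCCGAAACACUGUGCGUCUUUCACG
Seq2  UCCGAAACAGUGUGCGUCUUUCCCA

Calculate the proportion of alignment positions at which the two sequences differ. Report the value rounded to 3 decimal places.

Mismatches occur at site 10 (C↔G), site 23 (A↔C), site 25 (G↔A).
There are 3 differences over 25 sites, so p = 3/25 = 0.120.

0.120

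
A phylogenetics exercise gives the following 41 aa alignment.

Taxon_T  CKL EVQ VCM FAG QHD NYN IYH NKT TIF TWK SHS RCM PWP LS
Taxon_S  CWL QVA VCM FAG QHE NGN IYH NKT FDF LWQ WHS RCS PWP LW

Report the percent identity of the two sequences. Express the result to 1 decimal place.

The sequences differ at positions 2 (K/W), 4 (E/Q), 6 (Q/A), 15 (D/E), 17 (Y/G), 25 (T/F), 26 (I/D), 28 (T/L), 30 (K/Q), 31 (S/W), 36 (M/S), 41 (S/W).
29 of the 41 sites match, so the percent identity is 29/41 × 100 = 70.7%.

70.7%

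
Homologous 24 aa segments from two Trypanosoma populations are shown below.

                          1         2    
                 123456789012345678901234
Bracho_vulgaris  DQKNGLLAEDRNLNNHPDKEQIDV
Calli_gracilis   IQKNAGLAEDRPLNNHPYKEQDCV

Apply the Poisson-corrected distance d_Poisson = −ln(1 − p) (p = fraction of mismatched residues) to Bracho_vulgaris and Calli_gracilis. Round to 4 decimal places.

Differing sites — 1:D/I; 5:G/A; 6:L/G; 12:N/P; 18:D/Y; 22:I/D; 23:D/C.
p = 7/24 = 0.291667.
d = −ln(1 − 0.291667) = −ln(0.708333) = 0.3448.

0.3448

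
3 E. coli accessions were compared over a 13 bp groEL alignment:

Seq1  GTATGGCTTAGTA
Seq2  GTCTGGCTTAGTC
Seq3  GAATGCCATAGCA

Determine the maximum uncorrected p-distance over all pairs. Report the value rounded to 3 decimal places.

Pairwise Hamming distances:
  Seq1 vs Seq2: 2
  Seq1 vs Seq3: 4
  Seq2 vs Seq3: 6
The largest is 6 mismatches, between Seq2 and Seq3; p = 6/13 = 0.462.

0.462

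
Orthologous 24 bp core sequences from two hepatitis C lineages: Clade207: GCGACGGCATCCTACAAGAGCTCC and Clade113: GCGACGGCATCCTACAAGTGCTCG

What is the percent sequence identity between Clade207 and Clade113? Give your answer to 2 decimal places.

Differing sites — 19:A/T; 24:C/G.
22 of the 24 sites match, so the percent identity is 22/24 × 100 = 91.67%.

91.67%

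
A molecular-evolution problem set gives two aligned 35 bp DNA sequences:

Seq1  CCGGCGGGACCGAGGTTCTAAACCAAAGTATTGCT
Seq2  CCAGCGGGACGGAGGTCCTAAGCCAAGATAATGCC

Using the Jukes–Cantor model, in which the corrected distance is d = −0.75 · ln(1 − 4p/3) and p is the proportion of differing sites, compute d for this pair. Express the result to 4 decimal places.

Differing sites — 3:G/A; 11:C/G; 17:T/C; 22:A/G; 27:A/G; 28:G/A; 31:T/A; 35:T/C.
p = 8/35 = 0.228571.
d = −0.75 · ln(1 − (4/3)·0.228571) = −0.75 · ln(0.695239) = −0.75 · (-0.363500) = 0.2726.

0.2726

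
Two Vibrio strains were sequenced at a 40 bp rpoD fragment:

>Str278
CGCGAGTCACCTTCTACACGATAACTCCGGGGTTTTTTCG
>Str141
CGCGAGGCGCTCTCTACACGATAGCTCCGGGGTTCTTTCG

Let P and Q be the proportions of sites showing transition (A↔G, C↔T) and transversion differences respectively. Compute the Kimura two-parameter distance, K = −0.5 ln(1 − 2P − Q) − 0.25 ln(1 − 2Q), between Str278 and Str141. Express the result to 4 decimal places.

Differing sites — 7:T/G (Tv); 9:A/G (Ti); 11:C/T (Ti); 12:T/C (Ti); 24:A/G (Ti); 35:T/C (Ti).
Of the 6 differences, 5 transitions and 1 transversion over 40 sites: P = 5/40 = 0.125000, Q = 1/40 = 0.025000.
d = −0.5·ln(0.725000) − 0.25·ln(0.950000) = −0.5·(-0.321584) − 0.25·(-0.051293) = 0.1736.

0.1736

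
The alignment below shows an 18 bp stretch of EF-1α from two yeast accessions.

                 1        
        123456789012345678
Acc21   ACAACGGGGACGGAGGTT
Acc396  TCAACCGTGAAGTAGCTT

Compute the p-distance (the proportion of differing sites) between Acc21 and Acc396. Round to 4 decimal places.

0.3333

Mismatches occur at site 1 (A/T), site 6 (G/C), site 8 (G/T), site 11 (C/A), site 13 (G/T), site 16 (G/C).
There are 6 differences over 18 sites, so p = 6/18 = 0.3333.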